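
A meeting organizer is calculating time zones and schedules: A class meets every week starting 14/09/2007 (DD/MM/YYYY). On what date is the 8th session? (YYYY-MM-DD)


First occurrence: 2007-09-14 (occurrence 1)
Each occurrence is 7 days after the previous.
Occurrence 8 is 7 weeks after the first.
7 weeks = 49 days
2007-09-14 + 49 days = 2007-11-02

2007-11-02


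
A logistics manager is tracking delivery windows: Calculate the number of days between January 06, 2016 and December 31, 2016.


Start: January 06, 2016
End: December 31, 2016
Days left in January: 25
February: 29
March: 31
April: 30
May: 31
... plus remaining months
Sum of remaining months: 335
Total: 25 + 335 = 360

360


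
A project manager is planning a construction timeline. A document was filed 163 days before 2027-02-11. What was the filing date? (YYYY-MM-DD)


Start: 2027-02-11
Subtracting 163 days
Days already passed in February: 11
After going back through February: 152 more days to subtract
January 2027: 31 days, 121 remaining
December 2026: 31 days, 90 remaining
November 2026: 30 days, 60 remaining
October 2026: 31 days, 29 remaining
Result: 2026-09-01

2026-09-01


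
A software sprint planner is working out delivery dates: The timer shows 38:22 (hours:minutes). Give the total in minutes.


Hours: 38
Minutes: 22
Convert hours to minutes: 38 x 60 = 2280
Add remaining minutes: 2280 + 22 = 2302

2302


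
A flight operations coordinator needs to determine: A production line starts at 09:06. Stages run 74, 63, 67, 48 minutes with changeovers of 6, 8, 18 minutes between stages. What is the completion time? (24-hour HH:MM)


Start: 09:06 = 546 min from midnight
  after task 1 (74 min): 10:20
  after break (6 min): 10:26
  after task 2 (63 min): 11:29
  after break (8 min): 11:37
  after task 3 (67 min): 12:44
  after break (18 min): 13:02
  after task 4 (48 min): 13:50
Total elapsed: 284 minutes
End time: 13:50

13:50


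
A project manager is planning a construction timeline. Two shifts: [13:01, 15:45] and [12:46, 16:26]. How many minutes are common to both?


Interval A: [781, 945] minutes from midnight
Interval B: [766, 986] minutes from midnight
Overlap start = max(781, 766) = 781
Overlap end = min(945, 986) = 945
Overlap = 945 - 781 = 164 minutes

164


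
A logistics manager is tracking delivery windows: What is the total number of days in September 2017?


Month: September
Year: 2017
September is a 30-day month
Total: 30 days

30


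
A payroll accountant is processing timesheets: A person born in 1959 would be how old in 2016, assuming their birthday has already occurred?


Birth year: 1959
Current year: 2016
Age = current year - birth year
Age = 2016 - 1959 = 57

57


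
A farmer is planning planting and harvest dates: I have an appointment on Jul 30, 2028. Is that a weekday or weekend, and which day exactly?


Date: 2028-07-30
January 1, 2028 is a Saturday
Day of year: 212
Offset from Jan 1: 211 days
211 mod 7 = 1
Result: Sunday

Sunday


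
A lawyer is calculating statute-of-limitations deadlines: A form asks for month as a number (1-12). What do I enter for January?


Calendar month order:
1. January <--
2. February
January is month number 1

1


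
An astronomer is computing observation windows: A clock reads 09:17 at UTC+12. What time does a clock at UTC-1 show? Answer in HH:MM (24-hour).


Local time: 09:17 at UTC+12 (offset 12h)
Target zone: UTC-1 (offset -1h)
Difference: -1 - (12) = -13 hours
Calculation: 9 + (-13) = -4
Wraparound: (-4) mod 24 = 20
Result: 20:17

20:17


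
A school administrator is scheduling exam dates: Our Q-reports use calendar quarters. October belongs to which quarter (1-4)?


Month: October (month 10)
Q1: January-March (months 1-3)
Q2: April-June (months 4-6)
Q3: July-September (months 7-9)
Q4: October-December (months 10-12)
Month 10 falls in Q4

4


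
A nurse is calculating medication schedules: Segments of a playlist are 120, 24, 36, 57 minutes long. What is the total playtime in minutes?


Durations: 120, 24, 36, 57
Running sum: 120
+ 24 = 144
+ 36 = 180
+ 57 = 237
Total duration: 237 minutes
That is 3 hours and 57 minutes

237


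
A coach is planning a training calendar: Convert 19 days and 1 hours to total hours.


Days: 19
Extra hours: 1
Hours per day: 24
Days to hours: 19 x 24 = 456
Total: 456 + 1 = 457

457


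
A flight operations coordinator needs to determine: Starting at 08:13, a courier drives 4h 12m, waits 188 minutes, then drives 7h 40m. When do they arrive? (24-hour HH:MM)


Depart: 08:13
Leg 1: +252 min -> 12:25
Layover: +188 min -> 15:33
Leg 2: +460 min -> 23:13
Total travel: 900 minutes = 15h 0m
Arrival: 23:13

23:13


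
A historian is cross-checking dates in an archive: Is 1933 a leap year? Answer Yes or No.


Year: 1933
Divisible by 4? 1933 / 4 = 483.25 -> No
Not divisible by 4, so NOT a leap year

No


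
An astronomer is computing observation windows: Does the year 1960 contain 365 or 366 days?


Year: 1960
Check leap year rules:
Divisible by 4? Yes
Divisible by 100? No
1960 is a leap year
Days: 366

366


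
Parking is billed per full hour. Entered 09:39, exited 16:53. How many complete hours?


Start: 09:39
End: 16:53
Hour difference: 16 - 9 = 7 hours
Minute difference: 53 - 39 = 14 minutes
Total minutes: 434
Complete hours: 434 / 60 = 7 (remainder 14)

7


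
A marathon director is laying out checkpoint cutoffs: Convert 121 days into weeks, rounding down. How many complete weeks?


Total days: 121
Days per week: 7
Division: 121 / 7 = 17 remainder 2
Complete weeks: 17
Remaining days: 2

17


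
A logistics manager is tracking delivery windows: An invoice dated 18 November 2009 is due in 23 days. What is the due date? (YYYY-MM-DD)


Start: 2009-11-18
Adding 23 days
Days remaining in November: 12
After November: 11 days still to add
December 2009 has 31 days, need 11
Result: 2009-12-11

2009-12-11


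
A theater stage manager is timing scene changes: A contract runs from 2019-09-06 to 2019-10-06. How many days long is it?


Start date: 2019-09-06
End date: 2019-10-06
Sep 2019: +25 days
Oct 2019: +5 days
Total: 30 days

30


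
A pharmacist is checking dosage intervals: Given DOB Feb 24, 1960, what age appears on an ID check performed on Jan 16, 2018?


Birth: 1960-02-24
Reference: 2018-01-16
Year difference: 2018 - 1960 = 58
Has birthday (02-24) occurred by 01-16? No
Birthday not yet reached this year -> subtract 1
Age in full years: 57

57


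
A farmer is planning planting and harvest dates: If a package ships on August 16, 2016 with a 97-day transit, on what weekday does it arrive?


Start: 2016-08-16 (Tuesday)
Step 1 - find target date: add 97 days
  2016-08-16 + 97 days = 2016-11-21
Step 2 - day of week:
  97 mod 7 = 6
  Tuesday + 6 days -> Monday
Result: Monday (2016-11-21)

Monday


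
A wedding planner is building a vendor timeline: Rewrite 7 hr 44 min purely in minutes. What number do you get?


Hours: 7
Extra minutes: 44
Minutes per hour: 60
Hours to minutes: 7 x 60 = 420
Total: 420 + 44 = 464

464


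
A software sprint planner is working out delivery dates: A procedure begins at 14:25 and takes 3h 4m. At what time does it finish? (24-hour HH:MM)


Start time: 14:25
Adding: 3 hours 4 minutes
Minutes: 25 + 4 = 29
Hours: 14 + 3 + 0 = 17
Result: 17:29

17:29


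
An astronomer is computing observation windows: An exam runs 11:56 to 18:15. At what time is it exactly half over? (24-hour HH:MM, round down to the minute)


Start time: 11:56 = 716 minutes from midnight
End time: 18:15 = 1095 minutes from midnight
Sum: 716 + 1095 = 1811
Midpoint: 1811 / 2 = 905 minutes
Convert: 905 / 60 = 15 hours, 5 minutes
Result: 15:05

15:05


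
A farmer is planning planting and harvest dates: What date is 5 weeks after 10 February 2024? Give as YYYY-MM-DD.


Start: 2024-02-10
Weeks to add: 5
Convert to days: 5 x 7 = 35 days
Add 35 days to 2024-02-10
Result: 2024-03-16

2024-03-16


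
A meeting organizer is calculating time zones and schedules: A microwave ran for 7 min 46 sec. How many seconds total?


Minutes: 7
Extra seconds: 46
Seconds per minute: 60
Minutes to seconds: 7 x 60 = 420
Total: 420 + 46 = 466

466


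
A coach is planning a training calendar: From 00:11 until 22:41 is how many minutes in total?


Start time: 00:11 = 11 minutes from midnight
End time: 22:41 = 1361 minutes from midnight
Difference: 1361 - 11 = 1350 minutes
That is 22 hours and 30 minutes

1350


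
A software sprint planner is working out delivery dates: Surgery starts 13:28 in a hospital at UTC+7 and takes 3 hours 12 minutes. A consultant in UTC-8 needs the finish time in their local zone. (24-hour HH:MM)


Start: 13:28 in UTC+7
Step 1 - add duration:
  minutes: 28 + 12 = 40
  hours: 13 + 3 + 0 = 16
  end in UTC+7: 16:40
Step 2 - convert UTC+7 -> UTC-8:
  offset difference: -8 - (7) = -15 hours
  16 + (-15) = 1 -> mod 24 = 1
Result: 01:40 in UTC-8

01:40


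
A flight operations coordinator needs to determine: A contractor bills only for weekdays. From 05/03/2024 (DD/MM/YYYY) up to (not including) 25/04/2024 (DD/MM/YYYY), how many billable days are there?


Start: 2024-03-05 (Tuesday)
End (exclusive): 2024-04-25 (Thursday)
Total calendar days: 51
Full weeks: 51 // 7 = 7 -> 35 weekdays
Remaining 2 days starting on Tuesday:
  Tue(w), Wed(w) -> 2 weekdays
Total business days: 35 + 2 = 37

37


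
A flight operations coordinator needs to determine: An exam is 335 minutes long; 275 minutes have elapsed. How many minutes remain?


Total budget: 335 minutes
Time used: 275 minutes
Remaining: 335 - 275 = 60 minutes
Percent used: 82.1%
Percent remaining: 17.9%

60


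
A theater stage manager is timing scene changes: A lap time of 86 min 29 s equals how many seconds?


Minutes: 86
Seconds: 29
Convert minutes to seconds: 86 x 60 = 5160
Add remaining seconds: 5160 + 29 = 5189

5189


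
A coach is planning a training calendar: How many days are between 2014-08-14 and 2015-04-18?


Start date: 2014-08-14
End date: 2015-04-18
Aug 2014: +18 days
Sep 2014: +30 days
Oct 2014: +31 days
... (6 more months)
Total: 247 days

247


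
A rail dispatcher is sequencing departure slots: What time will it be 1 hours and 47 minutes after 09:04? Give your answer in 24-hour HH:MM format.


Start time: 09:04
Adding: 1 hours 47 minutes
Minutes: 4 + 47 = 51
Hours: 9 + 1 + 0 = 10
Result: 10:51

10:51


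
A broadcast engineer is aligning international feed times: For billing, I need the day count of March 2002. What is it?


Month: March
Year: 2002
March is a 31-day month
Total: 31 days

31


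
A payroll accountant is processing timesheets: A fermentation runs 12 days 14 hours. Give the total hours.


Days: 12
Extra hours: 14
Hours per day: 24
Days to hours: 12 x 24 = 288
Total: 288 + 14 = 302

302


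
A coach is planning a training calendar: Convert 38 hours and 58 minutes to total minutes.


Hours: 38
Extra minutes: 58
Minutes per hour: 60
Hours to minutes: 38 x 60 = 2280
Total: 2280 + 58 = 2338

2338


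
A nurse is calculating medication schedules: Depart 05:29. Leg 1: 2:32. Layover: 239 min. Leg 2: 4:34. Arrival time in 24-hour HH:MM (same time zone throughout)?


Depart: 05:29
Leg 1: +152 min -> 08:01
Layover: +239 min -> 12:00
Leg 2: +274 min -> 16:34
Total travel: 665 minutes = 11h 5m
Arrival: 16:34

16:34


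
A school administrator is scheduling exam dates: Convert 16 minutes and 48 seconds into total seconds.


Minutes: 16
Seconds: 48
Convert minutes to seconds: 16 x 60 = 960
Add remaining seconds: 960 + 48 = 1008

1008


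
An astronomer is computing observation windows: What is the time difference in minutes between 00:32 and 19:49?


Start time: 00:32 = 32 minutes from midnight
End time: 19:49 = 1189 minutes from midnight
Difference: 1189 - 32 = 1157 minutes
That is 19 hours and 17 minutes

1157


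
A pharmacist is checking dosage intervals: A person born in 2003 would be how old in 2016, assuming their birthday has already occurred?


Birth year: 2003
Current year: 2016
Age = current year - birth year
Age = 2016 - 2003 = 13

13


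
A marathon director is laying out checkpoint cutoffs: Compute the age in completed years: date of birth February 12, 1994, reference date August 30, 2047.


Birth: 1994-02-12
Reference: 2047-08-30
Year difference: 2047 - 1994 = 53
Has birthday (02-12) occurred by 08-30? Yes
Age in full years: 53

53


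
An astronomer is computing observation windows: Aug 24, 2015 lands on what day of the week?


Date: 2015-08-24
January 1, 2015 is a Thursday
Day of year: 236
Offset from Jan 1: 235 days
235 mod 7 = 4
Result: Monday

Monday


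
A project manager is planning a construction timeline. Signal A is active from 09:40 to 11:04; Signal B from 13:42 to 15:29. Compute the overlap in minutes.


Interval A: [580, 664] minutes from midnight
Interval B: [822, 929] minutes from midnight
Overlap start = max(580, 822) = 822
Overlap end = min(664, 929) = 664
End <= start, so the intervals do not overlap: 0 minutes

0


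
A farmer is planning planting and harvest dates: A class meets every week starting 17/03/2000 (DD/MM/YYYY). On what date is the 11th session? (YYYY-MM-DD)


First occurrence: 2000-03-17 (occurrence 1)
Each occurrence is 7 days after the previous.
Occurrence 11 is 10 weeks after the first.
10 weeks = 70 days
2000-03-17 + 70 days = 2000-05-26

2000-05-26


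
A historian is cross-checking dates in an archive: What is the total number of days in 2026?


Year: 2026
Check leap year rules:
Divisible by 4? No
2026 is not a leap year
Days: 365

365


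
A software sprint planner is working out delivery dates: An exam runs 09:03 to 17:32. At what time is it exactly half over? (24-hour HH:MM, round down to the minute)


Start time: 09:03 = 543 minutes from midnight
End time: 17:32 = 1052 minutes from midnight
Sum: 543 + 1052 = 1595
Midpoint: 1595 / 2 = 797 minutes
Convert: 797 / 60 = 13 hours, 17 minutes
Result: 13:17

13:17


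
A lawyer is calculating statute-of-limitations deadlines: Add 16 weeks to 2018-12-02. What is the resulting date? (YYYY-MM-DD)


Start: 2018-12-02
Weeks to add: 16
Convert to days: 16 x 7 = 112 days
Add 112 days to 2018-12-02
Result: 2019-03-24

2019-03-24


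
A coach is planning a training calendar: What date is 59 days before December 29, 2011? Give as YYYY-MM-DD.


Start: 2011-12-29
Subtracting 59 days
Days already passed in December: 29
After going back through December: 30 more days to subtract
November 2011 has 30 days, need 30
Result: 2011-10-31

2011-10-31


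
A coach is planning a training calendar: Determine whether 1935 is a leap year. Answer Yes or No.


Year: 1935
Divisible by 4? 1935 / 4 = 483.75 -> No
Not divisible by 4, so NOT a leap year

No


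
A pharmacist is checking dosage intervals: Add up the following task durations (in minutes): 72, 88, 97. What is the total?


Durations: 72, 88, 97
Running sum: 72
+ 88 = 160
+ 97 = 257
Total duration: 257 minutes
That is 4 hours and 17 minutes

257


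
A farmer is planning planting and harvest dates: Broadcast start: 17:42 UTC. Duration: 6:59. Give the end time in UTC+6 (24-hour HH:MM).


Start: 17:42 in UTC
Step 1 - add duration:
  minutes: 42 + 59 = 101 (carry 1h)
  hours: 17 + 6 + 1 = 24
  end in UTC: 00:41
Step 2 - convert UTC -> UTC+6:
  offset difference: 6 - (0) = 6 hours
  0 + (6) = 6 -> mod 24 = 6
Result: 06:41 in UTC+6

06:41


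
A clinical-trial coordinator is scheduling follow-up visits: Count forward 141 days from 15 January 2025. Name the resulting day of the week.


Start: 2025-01-15 (Wednesday)
Step 1 - find target date: add 141 days
  2025-01-15 + 141 days = 2025-06-05
Step 2 - day of week:
  141 mod 7 = 1
  Wednesday + 1 days -> Thursday
Result: Thursday (2025-06-05)

Thursday


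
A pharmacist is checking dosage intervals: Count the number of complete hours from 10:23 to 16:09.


Start: 10:23
End: 16:09
Hour difference: 16 - 10 = 6 hours
Minute difference: 9 - 23 = -14 minutes
Total minutes: 346
Complete hours: 346 / 60 = 5 (remainder 46)

5


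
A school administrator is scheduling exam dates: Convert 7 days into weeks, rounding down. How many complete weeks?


Total days: 7
Days per week: 7
Division: 7 / 7 = 1 remainder 0
Complete weeks: 1
Remaining days: 0

1


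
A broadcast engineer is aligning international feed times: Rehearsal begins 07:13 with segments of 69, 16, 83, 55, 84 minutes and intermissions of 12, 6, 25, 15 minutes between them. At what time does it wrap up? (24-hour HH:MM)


Start: 07:13 = 433 min from midnight
  after task 1 (69 min): 08:22
  after break (12 min): 08:34
  after task 2 (16 min): 08:50
  after break (6 min): 08:56
  after task 3 (83 min): 10:19
  after break (25 min): 10:44
  after task 4 (55 min): 11:39
  after break (15 min): 11:54
  after task 5 (84 min): 13:18
Total elapsed: 365 minutes
End time: 13:18

13:18


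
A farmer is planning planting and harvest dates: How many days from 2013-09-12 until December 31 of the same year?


Start: September 12, 2013
End: December 31, 2013
Days left in September: 18
October: 31
November: 30
December: 31
Sum of remaining months: 92
Total: 18 + 92 = 110

110


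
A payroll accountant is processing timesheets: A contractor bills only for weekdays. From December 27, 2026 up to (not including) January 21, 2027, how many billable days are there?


Start: 2026-12-27 (Sunday)
End (exclusive): 2027-01-21 (Thursday)
Total calendar days: 25
Full weeks: 25 // 7 = 3 -> 15 weekdays
Remaining 4 days starting on Sunday:
  Sun(-), Mon(w), Tue(w), Wed(w) -> 3 weekdays
Total business days: 15 + 3 = 18

18


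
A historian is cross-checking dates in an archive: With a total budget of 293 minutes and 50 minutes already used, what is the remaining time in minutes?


Total budget: 293 minutes
Time used: 50 minutes
Remaining: 293 - 50 = 243 minutes
Percent used: 17.1%
Percent remaining: 82.9%

243


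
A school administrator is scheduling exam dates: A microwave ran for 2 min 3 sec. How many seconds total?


Minutes: 2
Extra seconds: 3
Seconds per minute: 60
Minutes to seconds: 2 x 60 = 120
Total: 120 + 3 = 123

123


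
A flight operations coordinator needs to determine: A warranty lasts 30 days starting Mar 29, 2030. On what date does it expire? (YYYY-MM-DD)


Start: 2030-03-29
Adding 30 days
Days remaining in March: 2
After March: 28 days still to add
April 2030 has 30 days, need 28
Result: 2030-04-28

2030-04-28


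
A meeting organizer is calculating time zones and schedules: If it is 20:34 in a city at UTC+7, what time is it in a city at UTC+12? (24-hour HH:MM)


Local time: 20:34 at UTC+7 (offset 7h)
Target zone: UTC+12 (offset 12h)
Difference: 12 - (7) = 5 hours
Calculation: 20 + (5) = 25
Wraparound: (25) mod 24 = 1
Result: 01:34

01:34


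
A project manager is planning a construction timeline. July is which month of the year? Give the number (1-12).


Calendar month order:
6. June
7. July <--
8. August
July is month number 7

7


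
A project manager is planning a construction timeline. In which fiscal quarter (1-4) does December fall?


Month: December (month 12)
Q1: January-March (months 1-3)
Q2: April-June (months 4-6)
Q3: July-September (months 7-9)
Q4: October-December (months 10-12)
Month 12 falls in Q4

4


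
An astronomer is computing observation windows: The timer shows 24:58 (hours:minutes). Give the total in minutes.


Hours: 24
Minutes: 58
Convert hours to minutes: 24 x 60 = 1440
Add remaining minutes: 1440 + 58 = 1498

1498


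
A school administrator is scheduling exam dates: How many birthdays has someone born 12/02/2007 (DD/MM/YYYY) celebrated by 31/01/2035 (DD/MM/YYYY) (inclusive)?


Birth: 2007-02-12
Reference: 2035-01-31
Year difference: 2035 - 2007 = 28
Has birthday (02-12) occurred by 01-31? No
Birthday not yet reached this year -> subtract 1
Age in full years: 27

27


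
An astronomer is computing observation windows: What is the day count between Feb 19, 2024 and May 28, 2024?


Start date: 2024-02-19
End date: 2024-05-28
Feb 2024: +11 days
Mar 2024: +31 days
Apr 2024: +30 days
May 2024: +27 days
Total: 99 days

99


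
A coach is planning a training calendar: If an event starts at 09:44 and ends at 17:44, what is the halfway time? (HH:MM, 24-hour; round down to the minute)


Start time: 09:44 = 584 minutes from midnight
End time: 17:44 = 1064 minutes from midnight
Sum: 584 + 1064 = 1648
Midpoint: 1648 / 2 = 824 minutes
Convert: 824 / 60 = 13 hours, 44 minutes
Result: 13:44

13:44


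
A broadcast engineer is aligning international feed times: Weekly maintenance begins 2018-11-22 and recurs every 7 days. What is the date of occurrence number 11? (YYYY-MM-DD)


First occurrence: 2018-11-22 (occurrence 1)
Each occurrence is 7 days after the previous.
Occurrence 11 is 10 weeks after the first.
10 weeks = 70 days
2018-11-22 + 70 days = 2019-01-31

2019-01-31


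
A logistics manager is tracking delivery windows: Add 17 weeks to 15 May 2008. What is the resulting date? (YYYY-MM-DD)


Start: 2008-05-15
Weeks to add: 17
Convert to days: 17 x 7 = 119 days
Add 119 days to 2008-05-15
Result: 2008-09-11

2008-09-11


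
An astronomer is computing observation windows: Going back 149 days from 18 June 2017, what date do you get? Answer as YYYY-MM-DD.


Start: 2017-06-18
Subtracting 149 days
Days already passed in June: 18
After going back through June: 131 more days to subtract
May 2017: 31 days, 100 remaining
April 2017: 30 days, 70 remaining
March 2017: 31 days, 39 remaining
February 2017: 28 days, 11 remaining
Result: 2017-01-20

2017-01-20


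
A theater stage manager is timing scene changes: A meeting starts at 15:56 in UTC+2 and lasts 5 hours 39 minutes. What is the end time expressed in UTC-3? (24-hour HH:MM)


Start: 15:56 in UTC+2
Step 1 - add duration:
  minutes: 56 + 39 = 95 (carry 1h)
  hours: 15 + 5 + 1 = 21
  end in UTC+2: 21:35
Step 2 - convert UTC+2 -> UTC-3:
  offset difference: -3 - (2) = -5 hours
  21 + (-5) = 16 -> mod 24 = 16
Result: 16:35 in UTC-3

16:35


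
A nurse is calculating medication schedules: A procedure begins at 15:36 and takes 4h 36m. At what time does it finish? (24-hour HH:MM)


Start time: 15:36
Adding: 4 hours 36 minutes
Minutes: 36 + 36 = 72
Minute overflow: 72 >= 60, so carry 1 hour, minutes = 12
Hours: 15 + 4 + 1 = 20
Result: 20:12

20:12


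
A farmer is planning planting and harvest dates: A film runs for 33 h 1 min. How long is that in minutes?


Hours: 33
Minutes: 1
Convert hours to minutes: 33 x 60 = 1980
Add remaining minutes: 1980 + 1 = 1981

1981


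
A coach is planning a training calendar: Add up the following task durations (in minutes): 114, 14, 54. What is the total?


Durations: 114, 14, 54
Running sum: 114
+ 14 = 128
+ 54 = 182
Total duration: 182 minutes
That is 3 hours and 2 minutes

182


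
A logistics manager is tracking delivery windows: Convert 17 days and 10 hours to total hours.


Days: 17
Extra hours: 10
Hours per day: 24
Days to hours: 17 x 24 = 408
Total: 408 + 10 = 418

418


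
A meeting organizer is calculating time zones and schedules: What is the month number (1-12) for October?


Calendar month order:
9. September
10. October <--
11. November
October is month number 10

10


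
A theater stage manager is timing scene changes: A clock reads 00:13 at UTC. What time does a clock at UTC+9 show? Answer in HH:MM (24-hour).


Local time: 00:13 at UTC (offset 0h)
Target zone: UTC+9 (offset 9h)
Difference: 9 - (0) = 9 hours
Calculation: 0 + (9) = 9
Result: 09:13

09:13


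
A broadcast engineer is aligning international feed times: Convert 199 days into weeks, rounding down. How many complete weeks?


Total days: 199
Days per week: 7
Division: 199 / 7 = 28 remainder 3
Complete weeks: 28
Remaining days: 3

28


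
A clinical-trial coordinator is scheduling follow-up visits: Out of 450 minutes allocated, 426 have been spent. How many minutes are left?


Total budget: 450 minutes
Time used: 426 minutes
Remaining: 450 - 426 = 24 minutes
Percent used: 94.7%
Percent remaining: 5.3%

24


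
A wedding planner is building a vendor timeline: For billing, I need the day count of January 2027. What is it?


Month: January
Year: 2027
January is a 31-day month
Total: 31 days

31


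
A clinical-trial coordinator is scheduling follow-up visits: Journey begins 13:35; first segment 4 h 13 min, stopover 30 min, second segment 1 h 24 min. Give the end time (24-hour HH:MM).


Depart: 13:35
Leg 1: +253 min -> 17:48
Layover: +30 min -> 18:18
Leg 2: +84 min -> 19:42
Total travel: 367 minutes = 6h 7m
Arrival: 19:42

19:42


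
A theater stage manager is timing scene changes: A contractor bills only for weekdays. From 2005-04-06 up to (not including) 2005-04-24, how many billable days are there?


Start: 2005-04-06 (Wednesday)
End (exclusive): 2005-04-24 (Sunday)
Total calendar days: 18
Full weeks: 18 // 7 = 2 -> 10 weekdays
Remaining 4 days starting on Wednesday:
  Wed(w), Thu(w), Fri(w), Sat(-) -> 3 weekdays
Total business days: 10 + 3 = 13

13


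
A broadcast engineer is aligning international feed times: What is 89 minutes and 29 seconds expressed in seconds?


Minutes: 89
Extra seconds: 29
Seconds per minute: 60
Minutes to seconds: 89 x 60 = 5340
Total: 5340 + 29 = 5369

5369


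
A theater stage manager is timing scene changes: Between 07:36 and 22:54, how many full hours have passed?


Start: 07:36
End: 22:54
Hour difference: 22 - 7 = 15 hours
Minute difference: 54 - 36 = 18 minutes
Total minutes: 918
Complete hours: 918 / 60 = 15 (remainder 18)

15


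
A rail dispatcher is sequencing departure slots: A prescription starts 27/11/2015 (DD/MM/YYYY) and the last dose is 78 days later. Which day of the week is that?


Start: 2015-11-27 (Friday)
Step 1 - find target date: add 78 days
  2015-11-27 + 78 days = 2016-02-13
Step 2 - day of week:
  78 mod 7 = 1
  Friday + 1 days -> Saturday
Result: Saturday (2016-02-13)

Saturday


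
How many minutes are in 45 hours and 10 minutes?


Hours: 45
Extra minutes: 10
Minutes per hour: 60
Hours to minutes: 45 x 60 = 2700
Total: 2700 + 10 = 2710

2710


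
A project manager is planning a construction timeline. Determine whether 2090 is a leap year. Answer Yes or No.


Year: 2090
Divisible by 4? 2090 / 4 = 522.5 -> No
Not divisible by 4, so NOT a leap year

No


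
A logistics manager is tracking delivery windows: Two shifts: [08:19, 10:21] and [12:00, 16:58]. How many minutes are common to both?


Interval A: [499, 621] minutes from midnight
Interval B: [720, 1018] minutes from midnight
Overlap start = max(499, 720) = 720
Overlap end = min(621, 1018) = 621
End <= start, so the intervals do not overlap: 0 minutes

0


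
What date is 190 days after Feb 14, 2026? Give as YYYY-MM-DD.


Start: 2026-02-14
Adding 190 days
Days remaining in February: 14
After February: 176 days still to add
March 2026: 31 days, 145 remaining
April 2026: 30 days, 115 remaining
May 2026: 31 days, 84 remaining
June 2026: 30 days, 54 remaining
Result: 2026-08-23

2026-08-23


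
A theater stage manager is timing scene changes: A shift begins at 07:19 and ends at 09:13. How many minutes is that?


Start time: 07:19 = 439 minutes from midnight
End time: 09:13 = 553 minutes from midnight
Difference: 553 - 439 = 114 minutes
That is 1 hours and 54 minutes

114


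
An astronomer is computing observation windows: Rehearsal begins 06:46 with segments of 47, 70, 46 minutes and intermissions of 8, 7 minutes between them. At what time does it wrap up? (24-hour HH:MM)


Start: 06:46 = 406 min from midnight
  after task 1 (47 min): 07:33
  after break (8 min): 07:41
  after task 2 (70 min): 08:51
  after break (7 min): 08:58
  after task 3 (46 min): 09:44
Total elapsed: 178 minutes
End time: 09:44

09:44


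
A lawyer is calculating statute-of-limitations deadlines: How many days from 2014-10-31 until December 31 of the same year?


Start: October 31, 2014
End: December 31, 2014
Days left in October: 0
November: 30
December: 31
Sum of remaining months: 61
Total: 0 + 61 = 61

61


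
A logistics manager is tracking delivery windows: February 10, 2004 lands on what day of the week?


Date: 2004-02-10
January 1, 2004 is a Thursday
Day of year: 41
Offset from Jan 1: 40 days
40 mod 7 = 5
Result: Tuesday

Tuesday


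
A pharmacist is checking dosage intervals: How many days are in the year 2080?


Year: 2080
Check leap year rules:
Divisible by 4? Yes
Divisible by 100? No
2080 is a leap year
Days: 366

366


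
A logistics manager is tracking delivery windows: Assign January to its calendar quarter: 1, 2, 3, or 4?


Month: January (month 1)
Q1: January-March (months 1-3)
Q2: April-June (months 4-6)
Q3: July-September (months 7-9)
Q4: October-December (months 10-12)
Month 1 falls in Q1

1


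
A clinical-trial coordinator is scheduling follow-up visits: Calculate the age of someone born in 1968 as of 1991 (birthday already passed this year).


Birth year: 1968
Current year: 1991
Age = current year - birth year
Age = 1991 - 1968 = 23

23


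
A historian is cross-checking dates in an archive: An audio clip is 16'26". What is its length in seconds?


Minutes: 16
Seconds: 26
Convert minutes to seconds: 16 x 60 = 960
Add remaining seconds: 960 + 26 = 986

986


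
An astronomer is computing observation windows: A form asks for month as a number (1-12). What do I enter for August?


Calendar month order:
7. July
8. August <--
9. September
August is month number 8

8


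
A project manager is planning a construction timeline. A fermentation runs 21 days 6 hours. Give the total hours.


Days: 21
Extra hours: 6
Hours per day: 24
Days to hours: 21 x 24 = 504
Total: 504 + 6 = 510

510


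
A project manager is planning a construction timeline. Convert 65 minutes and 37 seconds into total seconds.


Minutes: 65
Seconds: 37
Convert minutes to seconds: 65 x 60 = 3900
Add remaining seconds: 3900 + 37 = 3937

3937


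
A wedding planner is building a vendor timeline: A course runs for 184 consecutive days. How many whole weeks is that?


Total days: 184
Days per week: 7
Division: 184 / 7 = 26 remainder 2
Complete weeks: 26
Remaining days: 2

26


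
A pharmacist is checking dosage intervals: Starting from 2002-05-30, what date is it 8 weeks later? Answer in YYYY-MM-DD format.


Start: 2002-05-30
Weeks to add: 8
Convert to days: 8 x 7 = 56 days
Add 56 days to 2002-05-30
Result: 2002-07-25

2002-07-25


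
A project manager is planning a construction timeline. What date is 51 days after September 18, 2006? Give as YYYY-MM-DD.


Start: 2006-09-18
Adding 51 days
Days remaining in September: 12
After September: 39 days still to add
October 2006: 31 days, 8 remaining
November 2006 has 30 days, need 8
Result: 2006-11-08

2006-11-08


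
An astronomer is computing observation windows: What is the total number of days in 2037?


Year: 2037
Check leap year rules:
Divisible by 4? No
2037 is not a leap year
Days: 365

365


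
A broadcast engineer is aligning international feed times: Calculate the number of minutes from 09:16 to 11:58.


Start time: 09:16 = 556 minutes from midnight
End time: 11:58 = 718 minutes from midnight
Difference: 718 - 556 = 162 minutes
That is 2 hours and 42 minutes

162


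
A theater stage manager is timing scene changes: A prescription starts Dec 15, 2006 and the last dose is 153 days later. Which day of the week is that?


Start: 2006-12-15 (Friday)
Step 1 - find target date: add 153 days
  2006-12-15 + 153 days = 2007-05-17
Step 2 - day of week:
  153 mod 7 = 6
  Friday + 6 days -> Thursday
Result: Thursday (2007-05-17)

Thursday


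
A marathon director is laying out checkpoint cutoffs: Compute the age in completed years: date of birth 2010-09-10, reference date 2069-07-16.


Birth: 2010-09-10
Reference: 2069-07-16
Year difference: 2069 - 2010 = 59
Has birthday (09-10) occurred by 07-16? No
Birthday not yet reached this year -> subtract 1
Age in full years: 58

58


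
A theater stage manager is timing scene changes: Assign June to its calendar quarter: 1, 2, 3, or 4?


Month: June (month 6)
Q1: January-March (months 1-3)
Q2: April-June (months 4-6)
Q3: July-September (months 7-9)
Q4: October-December (months 10-12)
Month 6 falls in Q2

2


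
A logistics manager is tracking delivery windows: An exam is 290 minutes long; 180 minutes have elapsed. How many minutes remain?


Total budget: 290 minutes
Time used: 180 minutes
Remaining: 290 - 180 = 110 minutes
Percent used: 62.1%
Percent remaining: 37.9%

110


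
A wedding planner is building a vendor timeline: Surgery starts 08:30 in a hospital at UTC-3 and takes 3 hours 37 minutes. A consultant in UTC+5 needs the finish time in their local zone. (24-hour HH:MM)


Start: 08:30 in UTC-3
Step 1 - add duration:
  minutes: 30 + 37 = 67 (carry 1h)
  hours: 8 + 3 + 1 = 12
  end in UTC-3: 12:07
Step 2 - convert UTC-3 -> UTC+5:
  offset difference: 5 - (-3) = 8 hours
  12 + (8) = 20 -> mod 24 = 20
Result: 20:07 in UTC+5

20:07


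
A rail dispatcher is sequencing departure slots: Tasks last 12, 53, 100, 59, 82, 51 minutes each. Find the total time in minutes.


Durations: 12, 53, 100, 59, 82, 51
Running sum: 12
+ 53 = 65
+ 100 = 165
+ 59 = 224
+ 82 = 306
+ 51 = 357
Total duration: 357 minutes
That is 5 hours and 57 minutes

357


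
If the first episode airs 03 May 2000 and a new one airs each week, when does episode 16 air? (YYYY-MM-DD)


First occurrence: 2000-05-03 (occurrence 1)
Each occurrence is 7 days after the previous.
Occurrence 16 is 15 weeks after the first.
15 weeks = 105 days
2000-05-03 + 105 days = 2000-08-16

2000-08-16


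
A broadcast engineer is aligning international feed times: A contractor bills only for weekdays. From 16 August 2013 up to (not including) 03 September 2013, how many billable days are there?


Start: 2013-08-16 (Friday)
End (exclusive): 2013-09-03 (Tuesday)
Total calendar days: 18
Full weeks: 18 // 7 = 2 -> 10 weekdays
Remaining 4 days starting on Friday:
  Fri(w), Sat(-), Sun(-), Mon(w) -> 2 weekdays
Total business days: 10 + 2 = 12

12


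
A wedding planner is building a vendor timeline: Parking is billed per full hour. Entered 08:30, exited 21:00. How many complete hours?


Start: 08:30
End: 21:00
Hour difference: 21 - 8 = 13 hours
Minute difference: 0 - 30 = -30 minutes
Total minutes: 750
Complete hours: 750 / 60 = 12 (remainder 30)

12


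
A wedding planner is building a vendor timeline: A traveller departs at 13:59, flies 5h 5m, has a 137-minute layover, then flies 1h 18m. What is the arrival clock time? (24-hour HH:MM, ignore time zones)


Depart: 13:59
Leg 1: +305 min -> 19:04
Layover: +137 min -> 21:21
Leg 2: +78 min -> 22:39
Total travel: 520 minutes = 8h 40m
Arrival: 22:39

22:39


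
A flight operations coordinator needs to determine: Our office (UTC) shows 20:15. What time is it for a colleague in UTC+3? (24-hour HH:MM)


Local time: 20:15 at UTC (offset 0h)
Target zone: UTC+3 (offset 3h)
Difference: 3 - (0) = 3 hours
Calculation: 20 + (3) = 23
Result: 23:15

23:15


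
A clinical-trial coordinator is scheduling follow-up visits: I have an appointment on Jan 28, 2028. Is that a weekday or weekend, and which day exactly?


Date: 2028-01-28
January 1, 2028 is a Saturday
Day of year: 28
Offset from Jan 1: 27 days
27 mod 7 = 6
Result: Friday

Friday


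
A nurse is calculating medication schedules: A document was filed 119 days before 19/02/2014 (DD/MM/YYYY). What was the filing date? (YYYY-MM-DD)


Start: 2014-02-19
Subtracting 119 days
Days already passed in February: 19
After going back through February: 100 more days to subtract
January 2014: 31 days, 69 remaining
December 2013: 31 days, 38 remaining
November 2013: 30 days, 8 remaining
October 2013 has 31 days, need 8
Result: 2013-10-23

2013-10-23


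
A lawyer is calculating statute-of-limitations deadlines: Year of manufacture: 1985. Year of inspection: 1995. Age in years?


Birth year: 1985
Current year: 1995
Age = current year - birth year
Age = 1995 - 1985 = 10

10


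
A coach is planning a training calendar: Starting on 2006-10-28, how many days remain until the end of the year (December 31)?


Start: October 28, 2006
End: December 31, 2006
Days left in October: 3
November: 30
December: 31
Sum of remaining months: 61
Total: 3 + 61 = 64

64


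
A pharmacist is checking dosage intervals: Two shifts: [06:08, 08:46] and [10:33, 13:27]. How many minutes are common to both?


Interval A: [368, 526] minutes from midnight
Interval B: [633, 807] minutes from midnight
Overlap start = max(368, 633) = 633
Overlap end = min(526, 807) = 526
End <= start, so the intervals do not overlap: 0 minutes

0


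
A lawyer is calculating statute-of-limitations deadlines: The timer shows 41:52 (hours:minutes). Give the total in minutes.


Hours: 41
Minutes: 52
Convert hours to minutes: 41 x 60 = 2460
Add remaining minutes: 2460 + 52 = 2512

2512


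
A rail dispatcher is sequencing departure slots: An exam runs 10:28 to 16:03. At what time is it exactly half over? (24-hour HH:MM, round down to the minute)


Start time: 10:28 = 628 minutes from midnight
End time: 16:03 = 963 minutes from midnight
Sum: 628 + 963 = 1591
Midpoint: 1591 / 2 = 795 minutes
Convert: 795 / 60 = 13 hours, 15 minutes
Result: 13:15

13:15


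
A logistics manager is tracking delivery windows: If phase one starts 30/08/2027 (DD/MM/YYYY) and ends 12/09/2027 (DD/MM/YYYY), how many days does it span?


Start date: 2027-08-30
End date: 2027-09-12
Aug 2027: +2 days
Sep 2027: +11 days
Total: 13 days

13


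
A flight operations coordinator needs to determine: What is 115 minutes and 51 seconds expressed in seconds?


Minutes: 115
Extra seconds: 51
Seconds per minute: 60
Minutes to seconds: 115 x 60 = 6900
Total: 6900 + 51 = 6951

6951


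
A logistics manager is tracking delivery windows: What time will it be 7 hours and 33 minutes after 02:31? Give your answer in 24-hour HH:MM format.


Start time: 02:31
Adding: 7 hours 33 minutes
Minutes: 31 + 33 = 64
Minute overflow: 64 >= 60, so carry 1 hour, minutes = 4
Hours: 2 + 7 + 1 = 10
Result: 10:04

10:04


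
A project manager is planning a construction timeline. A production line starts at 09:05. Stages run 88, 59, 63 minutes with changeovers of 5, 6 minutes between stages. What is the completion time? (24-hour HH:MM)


Start: 09:05 = 545 min from midnight
  after task 1 (88 min): 10:33
  after break (5 min): 10:38
  after task 2 (59 min): 11:37
  after break (6 min): 11:43
  after task 3 (63 min): 12:46
Total elapsed: 221 minutes
End time: 12:46

12:46


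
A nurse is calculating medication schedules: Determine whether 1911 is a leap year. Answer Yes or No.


Year: 1911
Divisible by 4? 1911 / 4 = 477.75 -> No
Not divisible by 4, so NOT a leap year

No


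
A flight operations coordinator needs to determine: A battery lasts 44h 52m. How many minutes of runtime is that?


Hours: 44
Extra minutes: 52
Minutes per hour: 60
Hours to minutes: 44 x 60 = 2640
Total: 2640 + 52 = 2692

2692


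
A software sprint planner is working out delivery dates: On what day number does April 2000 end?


Month: April
Year: 2000
April is a 30-day month
Total: 30 days

30


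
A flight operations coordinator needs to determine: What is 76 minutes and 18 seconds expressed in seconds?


Minutes: 76
Extra seconds: 18
Seconds per minute: 60
Minutes to seconds: 76 x 60 = 4560
Total: 4560 + 18 = 4578

4578


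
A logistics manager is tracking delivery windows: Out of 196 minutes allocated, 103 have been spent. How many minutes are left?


Total budget: 196 minutes
Time used: 103 minutes
Remaining: 196 - 103 = 93 minutes
Percent used: 52.6%
Percent remaining: 47.4%

93
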